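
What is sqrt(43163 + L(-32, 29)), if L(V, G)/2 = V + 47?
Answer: sqrt(43193) ≈ 207.83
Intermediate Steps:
L(V, G) = 94 + 2*V (L(V, G) = 2*(V + 47) = 2*(47 + V) = 94 + 2*V)
sqrt(43163 + L(-32, 29)) = sqrt(43163 + (94 + 2*(-32))) = sqrt(43163 + (94 - 64)) = sqrt(43163 + 30) = sqrt(43193)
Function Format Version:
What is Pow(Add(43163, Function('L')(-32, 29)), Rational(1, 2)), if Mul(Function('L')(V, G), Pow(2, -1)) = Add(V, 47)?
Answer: Pow(43193, Rational(1, 2)) ≈ 207.83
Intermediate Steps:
Function('L')(V, G) = Add(94, Mul(2, V)) (Function('L')(V, G) = Mul(2, Add(V, 47)) = Mul(2, Add(47, V)) = Add(94, Mul(2, V)))
Pow(Add(43163, Function('L')(-32, 29)), Rational(1, 2)) = Pow(Add(43163, Add(94, Mul(2, -32))), Rational(1, 2)) = Pow(Add(43163, Add(94, -64)), Rational(1, 2)) = Pow(Add(43163, 30), Rational(1, 2)) = Pow(43193, Rational(1, 2))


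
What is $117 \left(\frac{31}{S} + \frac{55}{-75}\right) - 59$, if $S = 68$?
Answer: $- \frac{31097}{340} \approx -91.462$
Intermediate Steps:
$117 \left(\frac{31}{S} + \frac{55}{-75}\right) - 59 = 117 \left(\frac{31}{68} + \frac{55}{-75}\right) - 59 = 117 \left(31 \cdot \frac{1}{68} + 55 \left(- \frac{1}{75}\right)\right) - 59 = 117 \left(\frac{31}{68} - \frac{11}{15}\right) - 59 = 117 \left(- \frac{283}{1020}\right) - 59 = - \frac{11037}{340} - 59 = - \frac{31097}{340}$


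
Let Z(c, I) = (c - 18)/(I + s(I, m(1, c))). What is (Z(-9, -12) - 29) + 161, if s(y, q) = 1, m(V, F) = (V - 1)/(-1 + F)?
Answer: 1479/11 ≈ 134.45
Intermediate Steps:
m(V, F) = (-1 + V)/(-1 + F)
Z(c, I) = (-18 + c)/(1 + I) (Z(c, I) = (c - 18)/(I + 1) = (-18 + c)/(1 + I))
(Z(-9, -12) - 29) + 161 = ((-18 - 9)/(1 - 12) - 29) + 161 = (-27/(-11) - 29) + 161 = (-1/11*(-27) - 29) + 161 = (27/11 - 29) + 161 = -292/11 + 161 = 1479/11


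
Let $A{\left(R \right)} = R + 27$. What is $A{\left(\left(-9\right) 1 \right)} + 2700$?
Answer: $2718$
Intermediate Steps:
$A{\left(R \right)} = 27 + R$
$A{\left(\left(-9\right) 1 \right)} + 2700 = \left(27 - 9\right) + 2700 = 18 + 2700 = 2718$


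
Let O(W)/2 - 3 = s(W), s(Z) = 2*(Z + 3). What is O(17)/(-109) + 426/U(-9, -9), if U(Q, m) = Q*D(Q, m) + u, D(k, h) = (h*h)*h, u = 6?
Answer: -172776/238601 ≈ -0.72412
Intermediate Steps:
s(Z) = 6 + 2*Z (s(Z) = 2*(3 + Z) = 6 + 2*Z)
O(W) = 18 + 4*W (O(W) = 6 + 2*(6 + 2*W) = 6 + (12 + 4*W) = 18 + 4*W)
D(k, h) = h**3 (D(k, h) = h**2*h = h**3)
U(Q, m) = 6 + Q*m**3 (U(Q, m) = Q*m**3 + 6 = 6 + Q*m**3)
O(17)/(-109) + 426/U(-9, -9) = (18 + 4*17)/(-109) + 426/(6 - 9*(-9)**3) = (18 + 68)*(-1/109) + 426/(6 - 9*(-729)) = 86*(-1/109) + 426/(6 + 6561) = -86/109 + 426/6567 = -86/109 + 426*(1/6567) = -86/109 + 142/2189 = -172776/238601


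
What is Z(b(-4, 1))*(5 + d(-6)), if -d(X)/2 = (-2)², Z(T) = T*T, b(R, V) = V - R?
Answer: -75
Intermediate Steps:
Z(T) = T²
d(X) = -8 (d(X) = -2*(-2)² = -2*4 = -8)
Z(b(-4, 1))*(5 + d(-6)) = (1 - 1*(-4))²*(5 - 8) = (1 + 4)²*(-3) = 5²*(-3) = 25*(-3) = -75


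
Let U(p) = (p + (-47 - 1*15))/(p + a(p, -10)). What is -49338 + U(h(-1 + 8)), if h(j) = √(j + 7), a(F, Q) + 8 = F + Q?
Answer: -3305374/67 + 53*√14/134 ≈ -49332.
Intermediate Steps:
a(F, Q) = -8 + F + Q (a(F, Q) = -8 + (F + Q) = -8 + F + Q)
h(j) = √(7 + j)
U(p) = (-62 + p)/(-18 + 2*p) (U(p) = (p + (-47 - 1*15))/(p + (-8 + p - 10)) = (p + (-47 - 15))/(p + (-18 + p)) = (p - 62)/(-18 + 2*p) = (-62 + p)/(-18 + 2*p))
-49338 + U(h(-1 + 8)) = -49338 + (-62 + √(7 + (-1 + 8)))/(2*(-9 + √(7 + (-1 + 8)))) = -49338 + (-62 + √(7 + 7))/(2*(-9 + √(7 + 7))) = -49338 + (-62 + √14)/(2*(-9 + √14))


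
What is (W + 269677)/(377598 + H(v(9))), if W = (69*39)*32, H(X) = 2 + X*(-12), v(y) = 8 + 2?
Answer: 355789/377480 ≈ 0.94254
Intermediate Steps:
v(y) = 10
H(X) = 2 - 12*X
W = 86112 (W = 2691*32 = 86112)
(W + 269677)/(377598 + H(v(9))) = (86112 + 269677)/(377598 + (2 - 12*10)) = 355789/(377598 + (2 - 120)) = 355789/(377598 - 118) = 355789/377480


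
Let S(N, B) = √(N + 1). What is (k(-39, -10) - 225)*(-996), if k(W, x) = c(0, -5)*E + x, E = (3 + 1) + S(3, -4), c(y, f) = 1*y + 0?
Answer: 234060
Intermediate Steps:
S(N, B) = √(1 + N)
c(y, f) = y (c(y, f) = y + 0 = y)
E = 6 (E = (3 + 1) + √(1 + 3) = 4 + √4 = 4 + 2 = 6)
k(W, x) = x (k(W, x) = 0*6 + x = 0 + x = x)
(k(-39, -10) - 225)*(-996) = (-10 - 225)*(-996) = -235*(-996) = 234060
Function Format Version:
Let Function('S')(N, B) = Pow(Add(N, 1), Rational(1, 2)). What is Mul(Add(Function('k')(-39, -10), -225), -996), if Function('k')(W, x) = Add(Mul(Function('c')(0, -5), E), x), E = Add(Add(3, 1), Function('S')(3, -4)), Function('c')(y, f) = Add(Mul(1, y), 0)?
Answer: 234060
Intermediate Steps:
Function('S')(N, B) = Pow(Add(1, N), Rational(1, 2))
Function('c')(y, f) = y (Function('c')(y, f) = Add(y, 0) = y)
E = 6 (E = Add(Add(3, 1), Pow(Add(1, 3), Rational(1, 2))) = Add(4, Pow(4, Rational(1, 2))) = Add(4, 2) = 6)
Function('k')(W, x) = x (Function('k')(W, x) = Add(Mul(0, 6), x) = Add(0, x) = x)
Mul(Add(Function('k')(-39, -10), -225), -996) = Mul(Add(-10, -225), -996) = Mul(-235, -996) = 234060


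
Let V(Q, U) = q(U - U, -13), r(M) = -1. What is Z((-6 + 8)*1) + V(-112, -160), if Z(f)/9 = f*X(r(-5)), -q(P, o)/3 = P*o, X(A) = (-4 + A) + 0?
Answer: -90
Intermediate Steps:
X(A) = -4 + A
q(P, o) = -3*P*o
V(Q, U) = 0 (V(Q, U) = -3*(U - U)*(-13) = -3*0*(-13) = 0)
Z(f) = -45*f (Z(f) = 9*(f*(-4 - 1)) = 9*(f*(-5)) = 9*(-5*f) = -45*f)
Z((-6 + 8)*1) + V(-112, -160) = -45*(-6 + 8) + 0 = -90 + 0 = -90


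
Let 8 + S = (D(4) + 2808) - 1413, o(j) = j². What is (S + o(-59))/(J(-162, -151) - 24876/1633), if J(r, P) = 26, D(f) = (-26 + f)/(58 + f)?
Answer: 246414801/545042 ≈ 452.10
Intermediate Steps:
D(f) = (-26 + f)/(58 + f)
S = 42986/31 (S = -8 + (((-26 + 4)/(58 + 4) + 2808) - 1413) = -8 + ((-22/62 + 2808) - 1413) = -8 + (((1/62)*(-22) + 2808) - 1413) = -8 + ((-11/31 + 2808) - 1413) = -8 + (87037/31 - 1413) = -8 + 43234/31 = 42986/31 ≈ 1386.6)
(S + o(-59))/(J(-162, -151) - 24876/1633) = (42986/31 + (-59)²)/(26 - 24876/1633) = (42986/31 + 3481)/(26 - 24876*1/1633) = 150897/(31*(26 - 24876/1633)) = 150897/(31*(17582/1633)) = (150897/31)*(1633/17582) = 246414801/545042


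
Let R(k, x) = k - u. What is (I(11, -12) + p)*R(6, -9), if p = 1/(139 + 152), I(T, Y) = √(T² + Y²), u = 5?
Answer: 1/291 + √265 ≈ 16.282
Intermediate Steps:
R(k, x) = -5 + k (R(k, x) = k - 1*5 = k - 5 = -5 + k)
p = 1/291 ≈ 0.0034364
(I(11, -12) + p)*R(6, -9) = (√(11² + (-12)²) + 1/291)*(-5 + 6) = (√(121 + 144) + 1/291)*1 = (√265 + 1/291)*1 = (1/291 + √265)*1 = 1/291 + √265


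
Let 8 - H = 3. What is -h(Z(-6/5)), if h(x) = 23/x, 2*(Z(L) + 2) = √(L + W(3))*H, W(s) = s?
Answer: -184/29 - 138*√5/29 ≈ -16.985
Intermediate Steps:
H = 5 (H = 8 - 1*3 = 8 - 3 = 5)
Z(L) = -2 + 5*√(3 + L)/2 (Z(L) = -2 + (√(L + 3)*5)/2 = -2 + (√(3 + L)*5)/2 = -2 + (5*√(3 + L))/2 = -2 + 5*√(3 + L)/2)
-h(Z(-6/5)) = -23/(-2 + 5*√(3 - 6/5)/2) = -23/(-2 + 5*√(9/5)/2) = -23/(-2 + 5*(3*√5/5)/2) = -23/(-2 + 3*√5/2)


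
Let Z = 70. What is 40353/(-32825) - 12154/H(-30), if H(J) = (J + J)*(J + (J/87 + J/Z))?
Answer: -9611298661/1230346650 ≈ -7.8119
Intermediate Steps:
H(J) = 6247*J**2/3045 (H(J) = (J + J)*(J + (J/87 + J/70)) = (2*J)*(J + (J*(1/87) + J*(1/70))) = (2*J)*(J + (J/87 + J/70)) = (2*J)*(J + 157*J/6090) = (2*J)*(6247*J/6090) = 6247*J**2/3045)
40353/(-32825) - 12154/H(-30) = 40353/(-32825) - 12154/((6247/3045)*(-30)**2) = 40353*(-1/32825) - 12154/((6247/3045)*900) = -40353/32825 - 12154/374820/203 = -40353/32825 - 12154*203/374820 = -40353/32825 - 1233631/187410 = -9611298661/1230346650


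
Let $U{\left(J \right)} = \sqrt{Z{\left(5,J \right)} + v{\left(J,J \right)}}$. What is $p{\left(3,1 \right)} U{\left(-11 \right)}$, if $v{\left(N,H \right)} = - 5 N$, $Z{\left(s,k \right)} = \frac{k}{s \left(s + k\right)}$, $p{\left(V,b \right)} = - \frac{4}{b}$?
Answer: $- \frac{2 \sqrt{49830}}{15} \approx -29.764$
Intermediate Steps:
$Z{\left(s,k \right)} = \frac{k}{s \left(k + s\right)}$
$U{\left(J \right)} = \sqrt{- 5 J + \frac{J}{5 \left(5 + J\right)}}$ ($U{\left(J \right)} = \sqrt{\frac{J}{5 \left(J + 5\right)} - 5 J} = \sqrt{J \frac{1}{5} \frac{1}{5 + J} - 5 J} = \sqrt{\frac{J}{5 \left(5 + J\right)} - 5 J} = \sqrt{- 5 J + \frac{J}{5 \left(5 + J\right)}}$)
$p{\left(3,1 \right)} U{\left(-11 \right)} = - \frac{4}{1} \sqrt{\left(-5\right) \left(-11\right) + \frac{1}{5} \left(-11\right) \frac{1}{5 - 11}} = \left(-4\right) 1 \sqrt{55 + \frac{1}{5} \left(-11\right) \frac{1}{-6}} = - 4 \sqrt{55 + \frac{1}{5} \left(-11\right) \left(- \frac{1}{6}\right)} = - 4 \sqrt{55 + \frac{11}{30}} = - 4 \sqrt{\frac{1661}{30}} = - 4 \frac{\sqrt{49830}}{30} = - \frac{2 \sqrt{49830}}{15}$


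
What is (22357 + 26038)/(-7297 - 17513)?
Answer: -9679/4962 ≈ -1.9506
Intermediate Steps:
(22357 + 26038)/(-7297 - 17513) = 48395/(-24810) = 48395*(-1/24810) = -9679/4962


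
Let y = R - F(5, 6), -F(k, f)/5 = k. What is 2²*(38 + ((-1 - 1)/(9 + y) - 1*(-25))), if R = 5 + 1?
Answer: 1259/5 ≈ 251.80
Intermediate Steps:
F(k, f) = -5*k
R = 6
y = 31 (y = 6 - (-5)*5 = 6 - 1*(-25) = 6 + 25 = 31)
2²*(38 + ((-1 - 1)/(9 + y) - 1*(-25))) = 2²*(38 + ((-1 - 1)/(9 + 31) - 1*(-25))) = 4*(38 + (-2/40 + 25)) = 4*(38 + (-2*1/40 + 25)) = 4*(38 + (-1/20 + 25)) = 4*(38 + 499/20) = 4*(1259/20) = 1259/5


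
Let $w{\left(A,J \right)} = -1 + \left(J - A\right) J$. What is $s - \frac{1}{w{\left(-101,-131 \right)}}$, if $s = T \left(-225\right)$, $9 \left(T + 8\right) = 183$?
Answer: $- \frac{10902976}{3929} \approx -2775.0$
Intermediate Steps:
$T = \frac{37}{3}$ ($T = -8 + \frac{1}{9} \cdot 183 = -8 + \frac{61}{3} = \frac{37}{3} \approx 12.333$)
$w{\left(A,J \right)} = -1 + J \left(J - A\right)$
$s = -2775$ ($s = \frac{37}{3} \left(-225\right) = -2775$)
$s - \frac{1}{w{\left(-101,-131 \right)}} = -2775 - \frac{1}{-1 + \left(-131\right)^{2} - \left(-101\right) \left(-131\right)} = -2775 - \frac{1}{-1 + 17161 - 13231} = -2775 - \frac{1}{3929} = - \frac{10902976}{3929}$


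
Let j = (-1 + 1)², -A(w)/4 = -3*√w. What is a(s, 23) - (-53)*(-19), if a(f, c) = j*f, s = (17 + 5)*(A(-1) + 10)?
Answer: -1007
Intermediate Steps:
A(w) = 12*√w (A(w) = -(-12)*√w = 12*√w)
s = 220 + 264*I (s = (17 + 5)*(12*√(-1) + 10) = 22*(12*I + 10) = 22*(10 + 12*I) = 220 + 264*I ≈ 220.0 + 264.0*I)
j = 0 (j = 0² = 0)
a(f, c) = 0 (a(f, c) = 0*f = 0)
a(s, 23) - (-53)*(-19) = 0 - (-53)*(-19) = 0 - 1*1007 = 0 - 1007 = -1007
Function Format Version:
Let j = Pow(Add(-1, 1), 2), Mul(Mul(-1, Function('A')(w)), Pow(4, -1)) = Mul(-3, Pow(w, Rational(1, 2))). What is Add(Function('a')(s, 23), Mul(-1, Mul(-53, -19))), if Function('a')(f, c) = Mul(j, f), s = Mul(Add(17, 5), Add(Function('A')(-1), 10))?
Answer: -1007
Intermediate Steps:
Function('A')(w) = Mul(12, Pow(w, Rational(1, 2))) (Function('A')(w) = Mul(-4, Mul(-3, Pow(w, Rational(1, 2)))) = Mul(12, Pow(w, Rational(1, 2))))
s = Add(220, Mul(264, I)) (s = Mul(Add(17, 5), Add(Mul(12, Pow(-1, Rational(1, 2))), 10)) = Mul(22, Add(Mul(12, I), 10)) = Mul(22, Add(10, Mul(12, I))) = Add(220, Mul(264, I)) ≈ Add(220.00, Mul(264.00, I)))
j = 0 (j = Pow(0, 2) = 0)
Function('a')(f, c) = 0 (Function('a')(f, c) = Mul(0, f) = 0)
Add(Function('a')(s, 23), Mul(-1, Mul(-53, -19))) = Add(0, Mul(-1, Mul(-53, -19))) = Add(0, Mul(-1, 1007)) = Add(0, -1007) = -1007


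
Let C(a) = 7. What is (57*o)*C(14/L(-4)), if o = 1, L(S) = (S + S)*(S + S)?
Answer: 399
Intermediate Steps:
L(S) = 4*S**2 (L(S) = (2*S)*(2*S) = 4*S**2)
(57*o)*C(14/L(-4)) = (57*1)*7 = 57*7 = 399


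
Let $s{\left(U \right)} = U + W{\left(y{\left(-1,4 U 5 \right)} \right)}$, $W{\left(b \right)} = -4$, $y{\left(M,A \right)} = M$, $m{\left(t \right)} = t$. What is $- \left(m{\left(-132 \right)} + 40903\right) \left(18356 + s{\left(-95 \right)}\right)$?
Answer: $-744356147$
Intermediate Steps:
$s{\left(U \right)} = -4 + U$ ($s{\left(U \right)} = U - 4 = -4 + U$)
$- \left(m{\left(-132 \right)} + 40903\right) \left(18356 + s{\left(-95 \right)}\right) = - \left(-132 + 40903\right) \left(18356 - 99\right) = - 40771 \left(18356 - 99\right) = - 40771 \cdot 18257 = \left(-1\right) 744356147 = -744356147$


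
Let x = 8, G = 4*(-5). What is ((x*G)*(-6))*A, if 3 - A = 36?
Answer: -31680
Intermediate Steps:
G = -20
A = -33 (A = 3 - 1*36 = 3 - 36 = -33)
((x*G)*(-6))*A = ((8*(-20))*(-6))*(-33) = -160*(-6)*(-33) = 960*(-33) = -31680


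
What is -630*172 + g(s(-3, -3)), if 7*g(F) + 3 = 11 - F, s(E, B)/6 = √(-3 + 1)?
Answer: -758512/7 - 6*I*√2/7 ≈ -1.0836e+5 - 1.2122*I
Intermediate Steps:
s(E, B) = 6*I*√2 (s(E, B) = 6*√(-3 + 1) = 6*√(-2) = 6*(I*√2) = 6*I*√2)
g(F) = 8/7 - F/7 (g(F) = -3/7 + (11 - F)/7 = -3/7 + (11/7 - F/7) = 8/7 - F/7)
-630*172 + g(s(-3, -3)) = -630*172 + (8/7 - 6*I*√2/7) = -108360 + (8/7 - 6*I*√2/7) = -758512/7 - 6*I*√2/7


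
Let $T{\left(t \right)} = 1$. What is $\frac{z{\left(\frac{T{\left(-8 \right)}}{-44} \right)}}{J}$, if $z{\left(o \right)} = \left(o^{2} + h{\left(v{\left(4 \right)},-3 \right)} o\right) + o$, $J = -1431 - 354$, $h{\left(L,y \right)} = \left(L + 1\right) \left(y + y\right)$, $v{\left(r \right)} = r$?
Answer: $- \frac{1277}{3455760} \approx -0.00036953$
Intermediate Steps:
$h{\left(L,y \right)} = 2 y \left(1 + L\right)$ ($h{\left(L,y \right)} = \left(1 + L\right) 2 y = 2 y \left(1 + L\right)$)
$J = -1785$
$z{\left(o \right)} = o^{2} - 29 o$ ($z{\left(o \right)} = \left(o^{2} + 2 \left(-3\right) \left(1 + 4\right) o\right) + o = \left(o^{2} + 2 \left(-3\right) 5 o\right) + o = \left(o^{2} - 30 o\right) + o = o^{2} - 29 o$)
$\frac{z{\left(\frac{T{\left(-8 \right)}}{-44} \right)}}{J} = \frac{1 \frac{1}{-44} \left(-29 + 1 \frac{1}{-44}\right)}{-1785} = 1 \left(- \frac{1}{44}\right) \left(-29 + 1 \left(- \frac{1}{44}\right)\right) \left(- \frac{1}{1785}\right) = - \frac{-29 - \frac{1}{44}}{44} \left(- \frac{1}{1785}\right) = \left(- \frac{1}{44}\right) \left(- \frac{1277}{44}\right) \left(- \frac{1}{1785}\right) = \frac{1277}{1936} \left(- \frac{1}{1785}\right) = - \frac{1277}{3455760}$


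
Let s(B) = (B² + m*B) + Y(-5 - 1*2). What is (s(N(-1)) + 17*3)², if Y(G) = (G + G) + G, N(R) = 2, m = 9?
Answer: 2704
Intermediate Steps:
Y(G) = 3*G (Y(G) = 2*G + G = 3*G)
s(B) = -21 + B² + 9*B (s(B) = (B² + 9*B) + 3*(-5 - 1*2) = (B² + 9*B) + 3*(-5 - 2) = (B² + 9*B) + 3*(-7) = (B² + 9*B) - 21 = -21 + B² + 9*B)
(s(N(-1)) + 17*3)² = ((-21 + 2² + 9*2) + 17*3)² = ((-21 + 4 + 18) + 51)² = (1 + 51)² = 52² = 2704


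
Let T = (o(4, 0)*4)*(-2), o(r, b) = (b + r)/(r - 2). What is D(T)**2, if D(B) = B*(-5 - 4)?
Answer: 20736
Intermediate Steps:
o(r, b) = (b + r)/(-2 + r)
T = -16 (T = (((0 + 4)/(-2 + 4))*4)*(-2) = ((4/2)*4)*(-2) = (((1/2)*4)*4)*(-2) = (2*4)*(-2) = 8*(-2) = -16)
D(B) = -9*B (D(B) = B*(-9) = -9*B)
D(T)**2 = (-9*(-16))**2 = 144**2 = 20736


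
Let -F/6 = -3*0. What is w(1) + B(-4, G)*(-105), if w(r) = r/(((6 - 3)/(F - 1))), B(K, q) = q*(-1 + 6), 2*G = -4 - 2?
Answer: 4724/3 ≈ 1574.7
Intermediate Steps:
G = -3 (G = (-4 - 2)/2 = (½)*(-6) = -3)
F = 0 (F = -(-18)*0 = -6*0 = 0)
B(K, q) = 5*q (B(K, q) = q*5 = 5*q)
w(r) = -r/3 (w(r) = r/(((6 - 3)/(0 - 1))) = r/((3/(-1))) = r/((3*(-1))) = r/(-3) = r*(-⅓) = -r/3)
w(1) + B(-4, G)*(-105) = -⅓*1 + (5*(-3))*(-105) = -⅓ - 15*(-105) = -⅓ + 1575 = 4724/3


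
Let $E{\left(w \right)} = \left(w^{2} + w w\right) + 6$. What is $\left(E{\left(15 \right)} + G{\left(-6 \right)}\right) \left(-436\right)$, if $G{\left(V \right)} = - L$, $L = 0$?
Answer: $-198816$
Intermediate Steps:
$E{\left(w \right)} = 6 + 2 w^{2}$ ($E{\left(w \right)} = \left(w^{2} + w^{2}\right) + 6 = 2 w^{2} + 6 = 6 + 2 w^{2}$)
$G{\left(V \right)} = 0$ ($G{\left(V \right)} = \left(-1\right) 0 = 0$)
$\left(E{\left(15 \right)} + G{\left(-6 \right)}\right) \left(-436\right) = \left(\left(6 + 2 \cdot 15^{2}\right) + 0\right) \left(-436\right) = \left(\left(6 + 2 \cdot 225\right) + 0\right) \left(-436\right) = \left(\left(6 + 450\right) + 0\right) \left(-436\right) = \left(456 + 0\right) \left(-436\right) = 456 \left(-436\right) = -198816$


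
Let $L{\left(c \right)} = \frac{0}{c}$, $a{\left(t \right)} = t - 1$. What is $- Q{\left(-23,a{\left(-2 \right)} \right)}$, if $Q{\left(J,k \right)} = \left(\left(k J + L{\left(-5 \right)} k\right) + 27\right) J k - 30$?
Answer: $-6594$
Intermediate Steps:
$a{\left(t \right)} = -1 + t$ ($a{\left(t \right)} = t - 1 = -1 + t$)
$L{\left(c \right)} = 0$
$Q{\left(J,k \right)} = -30 + J k \left(27 + J k\right)$ ($Q{\left(J,k \right)} = \left(\left(k J + 0 k\right) + 27\right) J k - 30 = \left(\left(J k + 0\right) + 27\right) J k - 30 = \left(J k + 27\right) J k - 30 = \left(27 + J k\right) J k - 30 = J \left(27 + J k\right) k - 30 = J k \left(27 + J k\right) - 30 = -30 + J k \left(27 + J k\right)$)
$- Q{\left(-23,a{\left(-2 \right)} \right)} = - (-30 + \left(-23\right)^{2} \left(-1 - 2\right)^{2} + 27 \left(-23\right) \left(-1 - 2\right)) = - (-30 + 529 \left(-3\right)^{2} + 27 \left(-23\right) \left(-3\right)) = - (-30 + 529 \cdot 9 + 1863) = - (-30 + 4761 + 1863) = \left(-1\right) 6594 = -6594$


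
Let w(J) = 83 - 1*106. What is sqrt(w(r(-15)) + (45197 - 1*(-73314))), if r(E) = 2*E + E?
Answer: 2*sqrt(29622) ≈ 344.22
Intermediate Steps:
r(E) = 3*E
w(J) = -23 (w(J) = 83 - 106 = -23)
sqrt(w(r(-15)) + (45197 - 1*(-73314))) = sqrt(-23 + (45197 - 1*(-73314))) = sqrt(-23 + (45197 + 73314)) = sqrt(-23 + 118511) = sqrt(118488) = 2*sqrt(29622)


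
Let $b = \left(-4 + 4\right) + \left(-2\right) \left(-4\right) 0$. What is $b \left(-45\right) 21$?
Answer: $0$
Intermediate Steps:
$b = 0$ ($b = 0 + 8 \cdot 0 = 0 + 0 = 0$)
$b \left(-45\right) 21 = 0 \left(-45\right) 21 = 0 \cdot 21 = 0$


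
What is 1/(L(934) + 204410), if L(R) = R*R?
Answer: 1/1076766 ≈ 9.2871e-7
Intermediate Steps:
L(R) = R**2
1/(L(934) + 204410) = 1/(934**2 + 204410) = 1/(872356 + 204410) = 1/1076766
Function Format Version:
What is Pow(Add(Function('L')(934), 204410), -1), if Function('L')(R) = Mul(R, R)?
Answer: Rational(1, 1076766) ≈ 9.2871e-7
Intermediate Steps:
Function('L')(R) = Pow(R, 2)
Pow(Add(Function('L')(934), 204410), -1) = Pow(Add(Pow(934, 2), 204410), -1) = Pow(Add(872356, 204410), -1) = Pow(1076766, -1) = Rational(1, 1076766)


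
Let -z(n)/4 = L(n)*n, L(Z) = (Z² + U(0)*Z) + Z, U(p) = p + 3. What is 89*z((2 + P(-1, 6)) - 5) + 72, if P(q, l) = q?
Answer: 72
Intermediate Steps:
U(p) = 3 + p
L(Z) = Z² + 4*Z (L(Z) = (Z² + (3 + 0)*Z) + Z = (Z² + 3*Z) + Z = Z² + 4*Z)
z(n) = -4*n²*(4 + n) (z(n) = -4*n*(4 + n)*n = -4*n²*(4 + n))
89*z((2 + P(-1, 6)) - 5) + 72 = 89*(4*((2 - 1) - 5)²*(-4 - ((2 - 1) - 5))) + 72 = 89*(4*(1 - 5)²*(-4 - (1 - 5))) + 72 = 89*(4*(-4)²*(-4 - 1*(-4))) + 72 = 89*(4*16*(-4 + 4)) + 72 = 89*(4*16*0) + 72 = 89*0 + 72 = 0 + 72 = 72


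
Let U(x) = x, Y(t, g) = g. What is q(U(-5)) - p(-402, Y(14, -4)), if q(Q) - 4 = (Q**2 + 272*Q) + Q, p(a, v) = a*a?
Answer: -162940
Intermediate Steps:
p(a, v) = a**2
q(Q) = 4 + Q**2 + 273*Q (q(Q) = 4 + ((Q**2 + 272*Q) + Q) = 4 + (Q**2 + 273*Q) = 4 + Q**2 + 273*Q)
q(U(-5)) - p(-402, Y(14, -4)) = (4 + (-5)**2 + 273*(-5)) - 1*(-402)**2 = (4 + 25 - 1365) - 1*161604 = -1336 - 161604 = -162940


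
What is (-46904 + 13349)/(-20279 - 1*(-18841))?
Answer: 33555/1438 ≈ 23.335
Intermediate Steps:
(-46904 + 13349)/(-20279 - 1*(-18841)) = -33555/(-20279 + 18841) = -33555/(-1438) = -33555*(-1/1438) = 33555/1438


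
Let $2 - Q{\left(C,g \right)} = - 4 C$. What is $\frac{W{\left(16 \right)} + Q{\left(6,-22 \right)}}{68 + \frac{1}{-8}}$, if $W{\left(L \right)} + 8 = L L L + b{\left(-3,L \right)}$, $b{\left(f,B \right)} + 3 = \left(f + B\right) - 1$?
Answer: $\frac{32984}{543} \approx 60.744$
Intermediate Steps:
$b{\left(f,B \right)} = -4 + B + f$ ($b{\left(f,B \right)} = -3 - \left(1 - B - f\right) = -3 + \left(-1 + B + f\right) = -4 + B + f$)
$Q{\left(C,g \right)} = 2 + 4 C$ ($Q{\left(C,g \right)} = 2 - - 4 C = 2 + 4 C$)
$W{\left(L \right)} = -15 + L + L^{3}$ ($W{\left(L \right)} = -8 - \left(7 - L - L L L\right) = -8 + \left(L L^{2} + \left(-7 + L\right)\right) = -8 + \left(L^{3} + \left(-7 + L\right)\right) = -8 + \left(-7 + L + L^{3}\right) = -15 + L + L^{3}$)
$\frac{W{\left(16 \right)} + Q{\left(6,-22 \right)}}{68 + \frac{1}{-8}} = \frac{\left(-15 + 16 + 16^{3}\right) + \left(2 + 4 \cdot 6\right)}{68 + \frac{1}{-8}} = \frac{\left(-15 + 16 + 4096\right) + \left(2 + 24\right)}{68 - \frac{1}{8}} = \frac{4097 + 26}{\frac{543}{8}} = 4123 \cdot \frac{8}{543} = \frac{32984}{543}$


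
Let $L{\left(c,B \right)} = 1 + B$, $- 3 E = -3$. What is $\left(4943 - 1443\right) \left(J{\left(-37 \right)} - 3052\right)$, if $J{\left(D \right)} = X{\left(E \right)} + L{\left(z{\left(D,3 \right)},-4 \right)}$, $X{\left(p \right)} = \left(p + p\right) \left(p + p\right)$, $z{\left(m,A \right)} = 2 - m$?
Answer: $-10678500$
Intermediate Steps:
$E = 1$ ($E = \left(- \frac{1}{3}\right) \left(-3\right) = 1$)
$X{\left(p \right)} = 4 p^{2}$ ($X{\left(p \right)} = 2 p 2 p = 4 p^{2}$)
$J{\left(D \right)} = 1$ ($J{\left(D \right)} = 4 \cdot 1^{2} + \left(1 - 4\right) = 4 \cdot 1 - 3 = 4 - 3 = 1$)
$\left(4943 - 1443\right) \left(J{\left(-37 \right)} - 3052\right) = \left(4943 - 1443\right) \left(1 - 3052\right) = 3500 \left(-3051\right) = -10678500$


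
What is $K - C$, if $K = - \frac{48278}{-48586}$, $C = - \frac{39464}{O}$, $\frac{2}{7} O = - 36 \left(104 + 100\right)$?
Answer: $- \frac{2486986}{4591377} \approx -0.54166$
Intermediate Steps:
$O = -25704$ ($O = \frac{7 \left(- 36 \left(104 + 100\right)\right)}{2} = \frac{7 \left(\left(-36\right) 204\right)}{2} = \frac{7}{2} \left(-7344\right) = -25704$)
$C = \frac{4933}{3213}$ ($C = - \frac{39464}{-25704} = \left(-39464\right) \left(- \frac{1}{25704}\right) = \frac{4933}{3213} \approx 1.5353$)
$K = \frac{24139}{24293}$ ($K = \left(-48278\right) \left(- \frac{1}{48586}\right) = \frac{24139}{24293} \approx 0.99366$)
$K - C = \frac{24139}{24293} - \frac{4933}{3213} = - \frac{2486986}{4591377}$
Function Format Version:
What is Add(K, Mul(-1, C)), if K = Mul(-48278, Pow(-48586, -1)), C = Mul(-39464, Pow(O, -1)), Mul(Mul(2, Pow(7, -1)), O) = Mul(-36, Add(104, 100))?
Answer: Rational(-2486986, 4591377) ≈ -0.54166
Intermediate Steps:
O = -25704 (O = Mul(Rational(7, 2), Mul(-36, Add(104, 100))) = Mul(Rational(7, 2), Mul(-36, 204)) = Mul(Rational(7, 2), -7344) = -25704)
C = Rational(4933, 3213) (C = Mul(-39464, Pow(-25704, -1)) = Mul(-39464, Rational(-1, 25704)) = Rational(4933, 3213) ≈ 1.5353)
K = Rational(24139, 24293) (K = Mul(-48278, Rational(-1, 48586)) = Rational(24139, 24293) ≈ 0.99366)
Add(K, Mul(-1, C)) = Add(Rational(24139, 24293), Mul(-1, Rational(4933, 3213))) = Add(Rational(24139, 24293), Rational(-4933, 3213)) = Rational(-2486986, 4591377)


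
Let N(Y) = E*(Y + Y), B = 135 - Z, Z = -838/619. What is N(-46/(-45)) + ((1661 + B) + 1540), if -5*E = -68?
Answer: 468682414/139275 ≈ 3365.2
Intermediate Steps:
E = 68/5 (E = -⅕*(-68) = 68/5 ≈ 13.600)
Z = -838/619 (Z = -838*1/619 = -838/619 ≈ -1.3538)
B = 84403/619 (B = 135 - 1*(-838/619) = 135 + 838/619 = 84403/619 ≈ 136.35)
N(Y) = 136*Y/5 (N(Y) = 68*(Y + Y)/5 = 68*(2*Y)/5 = 136*Y/5)
N(-46/(-45)) + ((1661 + B) + 1540) = 136*(-46/(-45))/5 + ((1661 + 84403/619) + 1540) = 136*(-46*(-1/45))/5 + (1112562/619 + 1540) = (136/5)*(46/45) + 2065822/619 = 6256/225 + 2065822/619 = 468682414/139275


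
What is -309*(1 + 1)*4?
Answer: -2472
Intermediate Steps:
-309*(1 + 1)*4 = -618*4 = -309*8 = -2472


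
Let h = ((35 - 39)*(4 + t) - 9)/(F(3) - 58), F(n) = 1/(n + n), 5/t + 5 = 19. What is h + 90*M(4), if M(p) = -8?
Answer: -1747770/2429 ≈ -719.54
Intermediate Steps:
t = 5/14 (t = 5/(-5 + 19) = 5/14 ≈ 0.35714)
F(n) = 1/(2*n)
h = 1110/2429 (h = ((35 - 39)*(4 + 5/14) - 9)/((½)/3 - 58) = (-4*61/14 - 9)/((½)*(⅓) - 58) = (-122/7 - 9)/(⅙ - 58) = -185/(7*(-347/6)) = -185/7*(-6/347) = 1110/2429 ≈ 0.45698)
h + 90*M(4) = 1110/2429 + 90*(-8) = 1110/2429 - 720 = -1747770/2429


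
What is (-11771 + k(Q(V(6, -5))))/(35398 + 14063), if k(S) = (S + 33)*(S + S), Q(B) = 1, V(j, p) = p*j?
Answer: -3901/16487 ≈ -0.23661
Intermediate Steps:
V(j, p) = j*p
k(S) = 2*S*(33 + S) (k(S) = (33 + S)*(2*S) = 2*S*(33 + S))
(-11771 + k(Q(V(6, -5))))/(35398 + 14063) = (-11771 + 2*1*(33 + 1))/(35398 + 14063) = (-11771 + 2*1*34)/49461 = (-11771 + 68)*(1/49461) = -11703*1/49461 = -3901/16487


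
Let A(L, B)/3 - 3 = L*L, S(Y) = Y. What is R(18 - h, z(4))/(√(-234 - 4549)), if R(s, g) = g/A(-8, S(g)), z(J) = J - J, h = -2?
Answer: 0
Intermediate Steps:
A(L, B) = 9 + 3*L² (A(L, B) = 9 + 3*(L*L) = 9 + 3*L²)
z(J) = 0
R(s, g) = g/201 (R(s, g) = g/(9 + 3*(-8)²) = g/(9 + 3*64) = g/(9 + 192) = g/201)
R(18 - h, z(4))/(√(-234 - 4549)) = ((1/201)*0)/(√(-234 - 4549)) = 0/(√(-4783)) = 0/((I*√4783)) = 0*(-I*√4783/4783) = 0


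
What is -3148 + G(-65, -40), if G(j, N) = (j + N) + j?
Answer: -3318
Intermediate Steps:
G(j, N) = N + 2*j (G(j, N) = (N + j) + j = N + 2*j)
-3148 + G(-65, -40) = -3148 + (-40 + 2*(-65)) = -3148 + (-40 - 130) = -3148 - 170 = -3318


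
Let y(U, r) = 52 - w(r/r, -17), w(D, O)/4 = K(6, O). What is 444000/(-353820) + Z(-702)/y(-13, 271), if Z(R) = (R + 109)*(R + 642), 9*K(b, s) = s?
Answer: 471092735/790198 ≈ 596.17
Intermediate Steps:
K(b, s) = s/9
w(D, O) = 4*O/9 (w(D, O) = 4*(O/9) = 4*O/9)
Z(R) = (109 + R)*(642 + R)
y(U, r) = 536/9 (y(U, r) = 52 - 4*(-17)/9 = 52 - 1*(-68/9) = 52 + 68/9 = 536/9)
444000/(-353820) + Z(-702)/y(-13, 271) = 444000/(-353820) + (69978 + (-702)² + 751*(-702))/(536/9) = 444000*(-1/353820) + (69978 + 492804 - 527202)*(9/536) = -7400/5897 + 35580*(9/536) = -7400/5897 + 80055/134 = 471092735/790198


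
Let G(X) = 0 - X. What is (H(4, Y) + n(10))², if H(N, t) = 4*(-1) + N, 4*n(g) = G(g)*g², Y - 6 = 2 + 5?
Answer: 62500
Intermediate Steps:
G(X) = -X
Y = 13 (Y = 6 + (2 + 5) = 6 + 7 = 13)
n(g) = -g³/4 (n(g) = ((-g)*g²)/4 = (-g³)/4 = -g³/4)
H(N, t) = -4 + N
(H(4, Y) + n(10))² = ((-4 + 4) - ¼*10³)² = (0 - ¼*1000)² = (0 - 250)² = (-250)² = 62500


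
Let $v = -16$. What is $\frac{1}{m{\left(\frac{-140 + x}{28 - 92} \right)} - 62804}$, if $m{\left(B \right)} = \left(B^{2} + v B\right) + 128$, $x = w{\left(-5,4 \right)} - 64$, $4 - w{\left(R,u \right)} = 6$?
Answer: $- \frac{1024}{64222351} \approx -1.5945 \cdot 10^{-5}$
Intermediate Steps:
$w{\left(R,u \right)} = -2$ ($w{\left(R,u \right)} = 4 - 6 = -2$)
$x = -66$ ($x = -2 - 64 = -66$)
$m{\left(B \right)} = 128 + B^{2} - 16 B$ ($m{\left(B \right)} = \left(B^{2} - 16 B\right) + 128 = 128 + B^{2} - 16 B$)
$\frac{1}{m{\left(\frac{-140 + x}{28 - 92} \right)} - 62804} = \frac{1}{\left(128 + \left(\frac{-140 - 66}{28 - 92}\right)^{2} - 16 \frac{-140 - 66}{28 - 92}\right) - 62804} = \frac{1}{\left(128 + \left(- \frac{206}{-64}\right)^{2} - 16 \left(- \frac{206}{-64}\right)\right) - 62804} = \frac{1}{\left(128 + \left(\left(-206\right) \left(- \frac{1}{64}\right)\right)^{2} - 16 \left(\left(-206\right) \left(- \frac{1}{64}\right)\right)\right) - 62804} = \frac{1}{\left(128 + \left(\frac{103}{32}\right)^{2} - \frac{103}{2}\right) - 62804} = \frac{1}{\left(128 + \frac{10609}{1024} - \frac{103}{2}\right) - 62804} = \frac{1}{\frac{88945}{1024} - 62804} = \frac{1}{- \frac{64222351}{1024}} = - \frac{1024}{64222351}$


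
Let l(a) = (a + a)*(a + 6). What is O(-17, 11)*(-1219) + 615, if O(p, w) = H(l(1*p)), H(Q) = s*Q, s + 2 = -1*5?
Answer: 3191957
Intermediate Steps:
s = -7 (s = -2 - 1*5 = -2 - 5 = -7)
l(a) = 2*a*(6 + a) (l(a) = (2*a)*(6 + a) = 2*a*(6 + a))
H(Q) = -7*Q
O(p, w) = -14*p*(6 + p) (O(p, w) = -14*1*p*(6 + 1*p) = -14*p*(6 + p))
O(-17, 11)*(-1219) + 615 = -14*(-17)*(6 - 17)*(-1219) + 615 = -14*(-17)*(-11)*(-1219) + 615 = -2618*(-1219) + 615 = 3191342 + 615 = 3191957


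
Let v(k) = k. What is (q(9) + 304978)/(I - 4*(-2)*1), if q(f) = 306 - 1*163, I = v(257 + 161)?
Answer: 101707/142 ≈ 716.25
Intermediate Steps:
I = 418 (I = 257 + 161 = 418)
q(f) = 143 (q(f) = 306 - 163 = 143)
(q(9) + 304978)/(I - 4*(-2)*1) = (143 + 304978)/(418 - 4*(-2)*1) = 305121/(418 + 8*1) = 305121/(418 + 8) = 305121/426 = 305121*(1/426) = 101707/142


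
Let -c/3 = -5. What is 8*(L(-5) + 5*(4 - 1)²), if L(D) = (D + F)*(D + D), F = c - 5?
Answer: -40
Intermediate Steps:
c = 15 (c = -3*(-5) = 15)
F = 10 (F = 15 - 5 = 10)
L(D) = 2*D*(10 + D) (L(D) = (D + 10)*(D + D) = (10 + D)*(2*D) = 2*D*(10 + D))
8*(L(-5) + 5*(4 - 1)²) = 8*(2*(-5)*(10 - 5) + 5*(4 - 1)²) = 8*(2*(-5)*5 + 5*3²) = 8*(-50 + 5*9) = 8*(-50 + 45) = 8*(-5) = -40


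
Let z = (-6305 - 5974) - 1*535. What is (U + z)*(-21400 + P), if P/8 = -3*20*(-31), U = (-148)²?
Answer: -59266800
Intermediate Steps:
U = 21904
P = 14880 (P = 8*(-3*20*(-31)) = 8*(-60*(-31)) = 8*1860 = 14880)
z = -12814 (z = -12279 - 535 = -12814)
(U + z)*(-21400 + P) = (21904 - 12814)*(-21400 + 14880) = 9090*(-6520) = -59266800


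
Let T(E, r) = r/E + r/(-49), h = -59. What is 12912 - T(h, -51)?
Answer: 37323084/2891 ≈ 12910.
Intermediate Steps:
T(E, r) = -r/49 + r/E (T(E, r) = r/E + r*(-1/49) = r/E - r/49 = -r/49 + r/E)
12912 - T(h, -51) = 12912 - (-1/49*(-51) - 51/(-59)) = 12912 - (51/49 - 51*(-1/59)) = 12912 - (51/49 + 51/59) = 12912 - 1*5508/2891 = 12912 - 5508/2891 = 37323084/2891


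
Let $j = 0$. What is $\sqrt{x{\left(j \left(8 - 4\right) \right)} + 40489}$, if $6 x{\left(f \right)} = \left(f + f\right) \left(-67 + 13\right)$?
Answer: $\sqrt{40489} \approx 201.22$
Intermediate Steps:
$x{\left(f \right)} = - 18 f$ ($x{\left(f \right)} = \frac{\left(f + f\right) \left(-67 + 13\right)}{6} = \frac{2 f \left(-54\right)}{6} = \frac{\left(-108\right) f}{6} = - 18 f$)
$\sqrt{x{\left(j \left(8 - 4\right) \right)} + 40489} = \sqrt{- 18 \cdot 0 \left(8 - 4\right) + 40489} = \sqrt{- 18 \cdot 0 \cdot 4 + 40489} = \sqrt{\left(-18\right) 0 + 40489} = \sqrt{0 + 40489} = \sqrt{40489}$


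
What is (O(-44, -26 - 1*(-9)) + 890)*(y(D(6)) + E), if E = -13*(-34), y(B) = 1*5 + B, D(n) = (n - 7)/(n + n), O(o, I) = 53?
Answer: 5057309/12 ≈ 4.2144e+5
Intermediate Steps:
D(n) = (-7 + n)/(2*n) (D(n) = (-7 + n)/((2*n)) = (-7 + n)*(1/(2*n)) = (-7 + n)/(2*n))
y(B) = 5 + B
E = 442
(O(-44, -26 - 1*(-9)) + 890)*(y(D(6)) + E) = (53 + 890)*((5 + (1/2)*(-7 + 6)/6) + 442) = 943*((5 + (1/2)*(1/6)*(-1)) + 442) = 943*((5 - 1/12) + 442) = 943*(59/12 + 442) = 943*(5363/12) = 5057309/12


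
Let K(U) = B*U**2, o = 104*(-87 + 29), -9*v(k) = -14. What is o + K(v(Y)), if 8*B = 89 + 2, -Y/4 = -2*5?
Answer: -972725/162 ≈ -6004.5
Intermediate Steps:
Y = 40 (Y = -(-8)*5 = -4*(-10) = 40)
B = 91/8 (B = (89 + 2)/8 = (1/8)*91 = 91/8 ≈ 11.375)
v(k) = 14/9 (v(k) = -1/9*(-14) = 14/9)
o = -6032 (o = 104*(-58) = -6032)
K(U) = 91*U**2/8
o + K(v(Y)) = -6032 + 91*(14/9)**2/8 = -6032 + (91/8)*(196/81) = -6032 + 4459/162 = -972725/162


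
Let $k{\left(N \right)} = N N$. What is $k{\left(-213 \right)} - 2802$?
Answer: $42567$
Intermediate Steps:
$k{\left(N \right)} = N^{2}$
$k{\left(-213 \right)} - 2802 = \left(-213\right)^{2} - 2802 = 45369 - 2802 = 42567$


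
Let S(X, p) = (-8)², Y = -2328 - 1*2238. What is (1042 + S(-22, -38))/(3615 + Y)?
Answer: -1106/951 ≈ -1.1630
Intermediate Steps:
Y = -4566 (Y = -2328 - 2238 = -4566)
S(X, p) = 64
(1042 + S(-22, -38))/(3615 + Y) = (1042 + 64)/(3615 - 4566) = 1106/(-951) = 1106*(-1/951) = -1106/951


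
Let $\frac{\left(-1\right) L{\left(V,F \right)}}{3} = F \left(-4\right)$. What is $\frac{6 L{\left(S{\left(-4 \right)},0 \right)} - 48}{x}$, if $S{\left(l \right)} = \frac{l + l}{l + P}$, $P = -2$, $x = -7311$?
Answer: $\frac{16}{2437} \approx 0.0065655$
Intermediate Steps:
$S{\left(l \right)} = \frac{2 l}{-2 + l}$ ($S{\left(l \right)} = \frac{l + l}{l - 2} = \frac{2 l}{-2 + l}$)
$L{\left(V,F \right)} = 12 F$ ($L{\left(V,F \right)} = - 3 F \left(-4\right) = - 3 \left(- 4 F\right) = 12 F$)
$\frac{6 L{\left(S{\left(-4 \right)},0 \right)} - 48}{x} = \frac{6 \cdot 12 \cdot 0 - 48}{-7311} = \left(6 \cdot 0 - 48\right) \left(- \frac{1}{7311}\right) = \left(0 - 48\right) \left(- \frac{1}{7311}\right) = \left(-48\right) \left(- \frac{1}{7311}\right) = \frac{16}{2437}$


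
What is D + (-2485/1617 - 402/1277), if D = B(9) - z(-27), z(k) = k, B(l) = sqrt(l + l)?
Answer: 7418452/294987 + 3*sqrt(2) ≈ 29.391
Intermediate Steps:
B(l) = sqrt(2)*sqrt(l) (B(l) = sqrt(2*l) = sqrt(2)*sqrt(l))
D = 27 + 3*sqrt(2) (D = sqrt(2)*sqrt(9) - 1*(-27) = sqrt(2)*3 + 27 = 3*sqrt(2) + 27 = 27 + 3*sqrt(2) ≈ 31.243)
D + (-2485/1617 - 402/1277) = (27 + 3*sqrt(2)) + (-2485/1617 - 402/1277) = (27 + 3*sqrt(2)) + (-2485*1/1617 - 402*1/1277) = (27 + 3*sqrt(2)) + (-355/231 - 402/1277) = (27 + 3*sqrt(2)) - 546197/294987 = 7418452/294987 + 3*sqrt(2)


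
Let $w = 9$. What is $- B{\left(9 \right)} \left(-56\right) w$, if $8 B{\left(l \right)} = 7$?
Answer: $441$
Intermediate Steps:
$B{\left(l \right)} = \frac{7}{8}$ ($B{\left(l \right)} = \frac{1}{8} \cdot 7 = \frac{7}{8}$)
$- B{\left(9 \right)} \left(-56\right) w = - \frac{7}{8} \left(-56\right) 9 = - \left(-49\right) 9 = \left(-1\right) \left(-441\right) = 441$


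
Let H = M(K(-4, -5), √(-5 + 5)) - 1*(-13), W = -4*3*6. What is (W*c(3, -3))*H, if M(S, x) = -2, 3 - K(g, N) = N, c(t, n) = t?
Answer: -2376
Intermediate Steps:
W = -72 (W = -12*6 = -72)
K(g, N) = 3 - N
H = 11 (H = -2 - 1*(-13) = -2 + 13 = 11)
(W*c(3, -3))*H = -72*3*11 = -216*11 = -2376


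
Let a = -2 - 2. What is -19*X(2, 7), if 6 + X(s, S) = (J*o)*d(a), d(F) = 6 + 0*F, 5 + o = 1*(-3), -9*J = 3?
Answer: -190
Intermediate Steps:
J = -⅓ (J = -⅑*3 = -⅓ ≈ -0.33333)
a = -4
o = -8 (o = -5 + 1*(-3) = -5 - 3 = -8)
d(F) = 6 (d(F) = 6 + 0 = 6)
X(s, S) = 10 (X(s, S) = -6 - ⅓*(-8)*6 = -6 + (8/3)*6 = -6 + 16 = 10)
-19*X(2, 7) = -19*10 = -190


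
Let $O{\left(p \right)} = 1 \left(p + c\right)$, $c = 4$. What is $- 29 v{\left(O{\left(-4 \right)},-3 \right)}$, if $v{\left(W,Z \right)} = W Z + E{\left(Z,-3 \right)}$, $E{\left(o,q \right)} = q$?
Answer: $87$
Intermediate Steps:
$O{\left(p \right)} = 4 + p$ ($O{\left(p \right)} = 1 \left(p + 4\right) = 1 \left(4 + p\right) = 4 + p$)
$v{\left(W,Z \right)} = -3 + W Z$ ($v{\left(W,Z \right)} = W Z - 3 = -3 + W Z$)
$- 29 v{\left(O{\left(-4 \right)},-3 \right)} = - 29 \left(-3 + \left(4 - 4\right) \left(-3\right)\right) = - 29 \left(-3 + 0 \left(-3\right)\right) = - 29 \left(-3 + 0\right) = \left(-29\right) \left(-3\right) = 87$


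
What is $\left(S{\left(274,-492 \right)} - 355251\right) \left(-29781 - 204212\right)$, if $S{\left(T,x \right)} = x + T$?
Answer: $83177257717$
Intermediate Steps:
$S{\left(T,x \right)} = T + x$
$\left(S{\left(274,-492 \right)} - 355251\right) \left(-29781 - 204212\right) = \left(\left(274 - 492\right) - 355251\right) \left(-29781 - 204212\right) = \left(-218 - 355251\right) \left(-233993\right) = \left(-355469\right) \left(-233993\right) = 83177257717$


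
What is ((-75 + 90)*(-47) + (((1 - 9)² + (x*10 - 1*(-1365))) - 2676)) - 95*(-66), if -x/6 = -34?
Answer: 6358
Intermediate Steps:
x = 204 (x = -6*(-34) = 204)
((-75 + 90)*(-47) + (((1 - 9)² + (x*10 - 1*(-1365))) - 2676)) - 95*(-66) = ((-75 + 90)*(-47) + (((1 - 9)² + (204*10 - 1*(-1365))) - 2676)) - 95*(-66) = (15*(-47) + (((-8)² + (2040 + 1365)) - 2676)) + 6270 = (-705 + ((64 + 3405) - 2676)) + 6270 = (-705 + (3469 - 2676)) + 6270 = (-705 + 793) + 6270 = 88 + 6270 = 6358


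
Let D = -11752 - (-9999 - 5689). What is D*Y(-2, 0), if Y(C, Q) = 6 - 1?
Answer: 19680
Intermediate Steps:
Y(C, Q) = 5
D = 3936 (D = -11752 - 1*(-15688) = -11752 + 15688 = 3936)
D*Y(-2, 0) = 3936*5 = 19680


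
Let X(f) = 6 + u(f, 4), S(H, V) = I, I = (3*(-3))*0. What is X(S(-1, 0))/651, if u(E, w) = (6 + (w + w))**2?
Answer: 202/651 ≈ 0.31029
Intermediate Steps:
I = 0 (I = -9*0 = 0)
u(E, w) = (6 + 2*w)**2
S(H, V) = 0
X(f) = 202 (X(f) = 6 + 4*(3 + 4)**2 = 6 + 4*7**2 = 6 + 4*49 = 6 + 196 = 202)
X(S(-1, 0))/651 = 202/651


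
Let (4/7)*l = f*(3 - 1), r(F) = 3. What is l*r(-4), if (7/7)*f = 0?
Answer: 0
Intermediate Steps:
f = 0
l = 0 (l = 7*(0*(3 - 1))/4 = 7*(0*2)/4 = (7/4)*0 = 0)
l*r(-4) = 0*3 = 0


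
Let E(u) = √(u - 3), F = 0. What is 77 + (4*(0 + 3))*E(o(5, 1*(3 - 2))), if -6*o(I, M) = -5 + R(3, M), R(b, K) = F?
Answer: 77 + 2*I*√78 ≈ 77.0 + 17.664*I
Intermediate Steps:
R(b, K) = 0
o(I, M) = ⅚ (o(I, M) = -(-5 + 0)/6 = -⅙*(-5) = ⅚)
E(u) = √(-3 + u)
77 + (4*(0 + 3))*E(o(5, 1*(3 - 2))) = 77 + (4*(0 + 3))*√(-3 + ⅚) = 77 + (4*3)*√(-13/6) = 77 + 12*(I*√78/6) = 77 + 2*I*√78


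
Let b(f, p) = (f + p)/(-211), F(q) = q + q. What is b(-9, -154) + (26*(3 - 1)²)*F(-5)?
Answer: -219277/211 ≈ -1039.2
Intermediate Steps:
F(q) = 2*q
b(f, p) = -f/211 - p/211 (b(f, p) = (f + p)*(-1/211) = -f/211 - p/211)
b(-9, -154) + (26*(3 - 1)²)*F(-5) = (-1/211*(-9) - 1/211*(-154)) + (26*(3 - 1)²)*(2*(-5)) = (9/211 + 154/211) + (26*2²)*(-10) = 163/211 + (26*4)*(-10) = 163/211 + 104*(-10) = 163/211 - 1040 = -219277/211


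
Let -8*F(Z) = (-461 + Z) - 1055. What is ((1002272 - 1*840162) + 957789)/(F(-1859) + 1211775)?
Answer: 8959192/9697575 ≈ 0.92386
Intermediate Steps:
F(Z) = 379/2 - Z/8 (F(Z) = -((-461 + Z) - 1055)/8 = -(-1516 + Z)/8 = 379/2 - Z/8)
((1002272 - 1*840162) + 957789)/(F(-1859) + 1211775) = ((1002272 - 1*840162) + 957789)/((379/2 - 1/8*(-1859)) + 1211775) = ((1002272 - 840162) + 957789)/((379/2 + 1859/8) + 1211775) = (162110 + 957789)/(3375/8 + 1211775) = 1119899/(9697575/8) = 1119899*(8/9697575) = 8959192/9697575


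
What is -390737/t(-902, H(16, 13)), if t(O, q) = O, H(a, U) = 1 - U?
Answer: 390737/902 ≈ 433.19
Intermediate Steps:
-390737/t(-902, H(16, 13)) = -390737/(-902) = -390737*(-1/902) = 390737/902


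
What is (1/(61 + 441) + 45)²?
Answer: 510353281/252004 ≈ 2025.2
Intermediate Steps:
(1/(61 + 441) + 45)² = (1/502 + 45)² = (22591/502)² = 510353281/252004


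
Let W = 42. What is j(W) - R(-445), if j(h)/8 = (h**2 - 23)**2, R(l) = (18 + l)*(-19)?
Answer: 24240535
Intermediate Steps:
R(l) = -342 - 19*l
j(h) = 8*(-23 + h**2)**2 (j(h) = 8*(h**2 - 23)**2 = 8*(-23 + h**2)**2)
j(W) - R(-445) = 8*(-23 + 42**2)**2 - (-342 - 19*(-445)) = 8*(-23 + 1764)**2 - (-342 + 8455) = 8*1741**2 - 1*8113 = 8*3031081 - 8113 = 24248648 - 8113 = 24240535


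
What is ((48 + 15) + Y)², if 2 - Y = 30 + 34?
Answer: 1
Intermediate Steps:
Y = -62 (Y = 2 - (30 + 34) = 2 - 1*64 = 2 - 64 = -62)
((48 + 15) + Y)² = ((48 + 15) - 62)² = (63 - 62)² = 1² = 1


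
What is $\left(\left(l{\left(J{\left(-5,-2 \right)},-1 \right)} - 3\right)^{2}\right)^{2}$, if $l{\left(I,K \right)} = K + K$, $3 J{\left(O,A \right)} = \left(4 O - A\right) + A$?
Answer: $625$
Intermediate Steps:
$J{\left(O,A \right)} = \frac{4 O}{3}$ ($J{\left(O,A \right)} = \frac{\left(4 O - A\right) + A}{3} = \frac{\left(- A + 4 O\right) + A}{3} = \frac{4 O}{3}$)
$l{\left(I,K \right)} = 2 K$
$\left(\left(l{\left(J{\left(-5,-2 \right)},-1 \right)} - 3\right)^{2}\right)^{2} = \left(\left(2 \left(-1\right) - 3\right)^{2}\right)^{2} = \left(\left(-2 - 3\right)^{2}\right)^{2} = \left(\left(-5\right)^{2}\right)^{2} = 25^{2} = 625$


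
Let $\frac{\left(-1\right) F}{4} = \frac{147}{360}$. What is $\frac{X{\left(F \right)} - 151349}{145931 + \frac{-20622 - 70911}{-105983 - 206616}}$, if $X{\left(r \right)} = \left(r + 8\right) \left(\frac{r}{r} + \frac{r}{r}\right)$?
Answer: $- \frac{354806742178}{342134821515} \approx -1.037$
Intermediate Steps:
$F = - \frac{49}{30}$ ($F = - 4 \cdot \frac{147}{360} = - 4 \cdot 147 \cdot \frac{1}{360} = \left(-4\right) \frac{49}{120} = - \frac{49}{30} \approx -1.6333$)
$X{\left(r \right)} = 16 + 2 r$ ($X{\left(r \right)} = \left(8 + r\right) \left(1 + 1\right) = \left(8 + r\right) 2 = 16 + 2 r$)
$\frac{X{\left(F \right)} - 151349}{145931 + \frac{-20622 - 70911}{-105983 - 206616}} = \frac{\left(16 + 2 \left(- \frac{49}{30}\right)\right) - 151349}{145931 + \frac{-20622 - 70911}{-105983 - 206616}} = \frac{\left(16 - \frac{49}{15}\right) - 151349}{145931 - \frac{91533}{-312599}} = \frac{\frac{191}{15} - 151349}{145931 - - \frac{91533}{312599}} = - \frac{2270044}{15 \left(145931 + \frac{91533}{312599}\right)} = - \frac{2270044}{15 \cdot \frac{45617976202}{312599}} = \left(- \frac{2270044}{15}\right) \frac{312599}{45617976202} = - \frac{354806742178}{342134821515}$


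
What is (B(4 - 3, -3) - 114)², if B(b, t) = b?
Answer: 12769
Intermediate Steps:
(B(4 - 3, -3) - 114)² = ((4 - 3) - 114)² = (1 - 114)² = (-113)² = 12769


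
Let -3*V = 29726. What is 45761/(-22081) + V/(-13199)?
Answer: -1155618511/874341357 ≈ -1.3217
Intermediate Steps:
V = -29726/3 (V = -1/3*29726 = -29726/3 ≈ -9908.7)
45761/(-22081) + V/(-13199) = 45761/(-22081) - 29726/3/(-13199) = 45761*(-1/22081) - 29726/3*(-1/13199) = -45761/22081 + 29726/39597 = -1155618511/874341357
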